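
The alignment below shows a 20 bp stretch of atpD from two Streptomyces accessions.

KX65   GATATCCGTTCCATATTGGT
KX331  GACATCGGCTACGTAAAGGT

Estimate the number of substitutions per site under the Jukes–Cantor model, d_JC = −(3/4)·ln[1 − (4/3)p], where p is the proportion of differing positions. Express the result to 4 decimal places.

0.4715

The sequences differ at positions 3 (T/C), 7 (C/G), 9 (T/C), 11 (C/A), 13 (A/G), 16 (T/A), 17 (T/A).
p = 7/20 = 0.350000.
d = −0.75 · ln(1 − (4/3)·0.350000) = −0.75 · ln(0.533333) = −0.75 · (-0.628609) = 0.4715.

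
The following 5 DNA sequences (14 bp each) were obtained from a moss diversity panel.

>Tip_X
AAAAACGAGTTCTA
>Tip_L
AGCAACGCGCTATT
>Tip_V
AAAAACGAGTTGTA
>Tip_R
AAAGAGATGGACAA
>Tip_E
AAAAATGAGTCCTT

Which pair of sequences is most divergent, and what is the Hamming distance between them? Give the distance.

11

Pairwise Hamming distances:
  Tip_X vs Tip_L: 6
  Tip_X vs Tip_V: 1
  Tip_X vs Tip_R: 7
  Tip_X vs Tip_E: 3
  Tip_L vs Tip_V: 6
  Tip_L vs Tip_R: 11
  Tip_L vs Tip_E: 7
  Tip_V vs Tip_R: 8
  Tip_V vs Tip_E: 4
  Tip_R vs Tip_E: 8
The largest is 11, between Tip_L and Tip_R.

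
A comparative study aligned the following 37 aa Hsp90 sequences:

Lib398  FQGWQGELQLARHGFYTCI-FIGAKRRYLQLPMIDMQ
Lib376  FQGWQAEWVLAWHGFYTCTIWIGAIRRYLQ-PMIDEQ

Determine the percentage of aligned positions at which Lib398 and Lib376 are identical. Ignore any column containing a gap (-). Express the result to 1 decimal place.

Excluding the 2 gap columns leaves 35 comparable sites.
The sequences differ at positions 6 (G/A), 8 (L/W), 9 (Q/V), 12 (R/W), 19 (I/T), 21 (F/W), 25 (K/I), 36 (M/E).
27 of the 35 comparable sites match, so the percent identity is 27/35 × 100 = 77.1%.

77.1%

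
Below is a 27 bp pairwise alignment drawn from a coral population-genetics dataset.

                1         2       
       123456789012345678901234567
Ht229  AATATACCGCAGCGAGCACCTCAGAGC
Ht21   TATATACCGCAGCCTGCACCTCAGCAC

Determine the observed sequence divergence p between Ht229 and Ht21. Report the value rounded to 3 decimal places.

0.185

Mismatches occur at site 1 (A/T), site 14 (G/C), site 15 (A/T), site 25 (A/C), site 26 (G/A).
There are 5 differences over 27 sites, so p = 5/27 = 0.185.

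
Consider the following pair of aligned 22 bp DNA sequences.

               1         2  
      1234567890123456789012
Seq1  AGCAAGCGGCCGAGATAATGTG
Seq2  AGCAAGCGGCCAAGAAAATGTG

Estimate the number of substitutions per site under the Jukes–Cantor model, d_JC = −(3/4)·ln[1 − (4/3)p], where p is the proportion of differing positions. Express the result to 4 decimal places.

Differing sites — 12:G/A; 16:T/A.
p = 2/22 = 0.090909.
d = −0.75 · ln(1 − (4/3)·0.090909) = −0.75 · ln(0.878788) = −0.75 · (-0.129212) = 0.0969.

0.0969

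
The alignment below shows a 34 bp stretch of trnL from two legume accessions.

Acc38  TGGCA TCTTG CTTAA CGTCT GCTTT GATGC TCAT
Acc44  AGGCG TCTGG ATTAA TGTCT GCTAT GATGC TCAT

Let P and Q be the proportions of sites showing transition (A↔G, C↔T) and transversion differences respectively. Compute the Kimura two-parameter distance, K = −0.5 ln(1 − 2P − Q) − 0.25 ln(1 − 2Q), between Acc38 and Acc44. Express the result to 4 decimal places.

Mismatches occur at site 1 (T/A, transversion), site 5 (A/G, transition), site 9 (T/G, transversion), site 11 (C/A, transversion), site 16 (C/T, transition), site 24 (T/A, transversion).
Of the 6 differences, 2 transitions and 4 transversions over 34 sites: P = 2/34 = 0.058824, Q = 4/34 = 0.117647.
d = −0.5·ln(0.764705) − 0.25·ln(0.764706) = −0.5·(-0.268265) − 0.25·(-0.268264) = 0.2012.

0.2012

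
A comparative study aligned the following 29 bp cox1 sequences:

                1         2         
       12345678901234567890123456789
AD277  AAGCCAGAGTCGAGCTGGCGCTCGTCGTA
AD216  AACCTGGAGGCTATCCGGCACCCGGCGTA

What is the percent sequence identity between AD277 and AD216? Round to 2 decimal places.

65.52%

Mismatches occur at site 3 (G→C), site 5 (C→T), site 6 (A→G), site 10 (T→G), site 12 (G→T), site 14 (G→T), site 16 (T→C), site 20 (G→A), site 22 (T→C), site 25 (T→G).
19 of the 29 sites match, so the percent identity is 19/29 × 100 = 65.52%.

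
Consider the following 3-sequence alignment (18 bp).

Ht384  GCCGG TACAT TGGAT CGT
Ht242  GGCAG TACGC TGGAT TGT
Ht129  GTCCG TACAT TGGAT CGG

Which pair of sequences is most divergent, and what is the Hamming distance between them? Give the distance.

6

Pairwise Hamming distances:
  Ht384 vs Ht242: 5
  Ht384 vs Ht129: 3
  Ht242 vs Ht129: 6
The largest is 6, between Ht242 and Ht129.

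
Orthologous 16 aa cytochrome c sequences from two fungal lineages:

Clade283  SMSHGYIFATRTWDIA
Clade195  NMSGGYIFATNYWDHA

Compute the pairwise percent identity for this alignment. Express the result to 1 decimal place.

68.8%

The sequences differ at positions 1 (S/N), 4 (H/G), 11 (R/N), 12 (T/Y), 15 (I/H).
11 of the 16 sites match, so the percent identity is 11/16 × 100 = 68.8%.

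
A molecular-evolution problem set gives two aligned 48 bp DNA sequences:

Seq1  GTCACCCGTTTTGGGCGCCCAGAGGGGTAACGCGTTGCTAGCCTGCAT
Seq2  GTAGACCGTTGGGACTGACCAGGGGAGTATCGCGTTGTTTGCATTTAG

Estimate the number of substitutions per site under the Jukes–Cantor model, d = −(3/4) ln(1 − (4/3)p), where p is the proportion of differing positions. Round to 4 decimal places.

0.5199

The sequences differ at positions 3 (C/A), 4 (A/G), 5 (C/A), 11 (T/G), 12 (T/G), 14 (G/A), 15 (G/C), 16 (C/T), 18 (C/A), 23 (A/G), 26 (G/A), 30 (A/T), 38 (C/T), 40 (A/T), 43 (C/A), 45 (G/T), 46 (C/T), 48 (T/G).
p = 18/48 = 0.375000.
d = −0.75 · ln(1 − (4/3)·0.375000) = −0.75 · ln(0.500000) = −0.75 · (-0.693147) = 0.5199.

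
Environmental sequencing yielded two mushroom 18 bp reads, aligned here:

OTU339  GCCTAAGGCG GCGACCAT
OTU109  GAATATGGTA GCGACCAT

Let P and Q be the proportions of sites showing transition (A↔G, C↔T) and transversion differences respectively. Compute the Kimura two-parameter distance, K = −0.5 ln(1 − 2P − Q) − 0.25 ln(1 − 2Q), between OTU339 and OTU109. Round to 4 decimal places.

0.3476

Mismatches occur at site 2 (C→A, transversion), site 3 (C→A, transversion), site 6 (A→T, transversion), site 9 (C→T, transition), site 10 (G→A, transition).
Of the 5 differences, 2 transitions and 3 transversions over 18 sites: P = 2/18 = 0.111111, Q = 3/18 = 0.166667.
d = −0.5·ln(0.611111) − 0.25·ln(0.666666) = −0.5·(-0.492477) − 0.25·(-0.405466) = 0.3476.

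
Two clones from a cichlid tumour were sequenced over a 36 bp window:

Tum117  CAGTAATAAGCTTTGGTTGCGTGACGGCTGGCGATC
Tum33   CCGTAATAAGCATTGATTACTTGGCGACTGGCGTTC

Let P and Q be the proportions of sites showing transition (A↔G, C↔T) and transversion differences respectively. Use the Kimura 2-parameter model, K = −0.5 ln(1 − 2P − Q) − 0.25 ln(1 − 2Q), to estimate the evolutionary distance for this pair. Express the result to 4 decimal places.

0.2656

Differing sites — 2:A/C (Tv); 12:T/A (Tv); 16:G/A (Ti); 19:G/A (Ti); 21:G/T (Tv); 24:A/G (Ti); 27:G/A (Ti); 34:A/T (Tv).
Of the 8 differences, 4 transitions and 4 transversions over 36 sites: P = 4/36 = 0.111111, Q = 4/36 = 0.111111.
d = −0.5·ln(0.666667) − 0.25·ln(0.777778) = −0.5·(-0.405465) − 0.25·(-0.251314) = 0.2656.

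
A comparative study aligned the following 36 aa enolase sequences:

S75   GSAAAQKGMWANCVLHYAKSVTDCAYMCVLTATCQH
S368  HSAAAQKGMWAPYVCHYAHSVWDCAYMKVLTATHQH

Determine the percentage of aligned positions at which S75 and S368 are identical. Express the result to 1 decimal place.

The sequences differ at positions 1 (G/H), 12 (N/P), 13 (C/Y), 15 (L/C), 19 (K/H), 22 (T/W), 28 (C/K), 34 (C/H).
28 of the 36 sites match, so the percent identity is 28/36 × 100 = 77.8%.

77.8%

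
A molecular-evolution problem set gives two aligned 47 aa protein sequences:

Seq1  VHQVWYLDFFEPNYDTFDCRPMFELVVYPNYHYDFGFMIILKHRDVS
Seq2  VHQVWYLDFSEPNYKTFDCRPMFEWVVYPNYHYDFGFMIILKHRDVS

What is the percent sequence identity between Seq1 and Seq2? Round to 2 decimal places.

Differing sites — 10:F/S; 15:D/K; 25:L/W.
44 of the 47 sites match, so the percent identity is 44/47 × 100 = 93.62%.

93.62%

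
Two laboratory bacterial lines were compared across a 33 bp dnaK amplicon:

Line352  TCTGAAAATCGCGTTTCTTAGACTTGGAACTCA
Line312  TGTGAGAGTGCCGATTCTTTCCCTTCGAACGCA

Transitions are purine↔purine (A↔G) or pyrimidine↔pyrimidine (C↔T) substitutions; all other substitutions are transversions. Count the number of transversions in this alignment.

9

The sequences differ at positions 2 (C/G, transversion), 6 (A/G, transition), 8 (A/G, transition), 10 (C/G, transversion), 11 (G/C, transversion), 14 (T/A, transversion), 20 (A/T, transversion), 21 (G/C, transversion), 22 (A/C, transversion), 26 (G/C, transversion), 31 (T/G, transversion).
Of the 11 differences, 2 transitions and 9 transversions, so the answer is 9.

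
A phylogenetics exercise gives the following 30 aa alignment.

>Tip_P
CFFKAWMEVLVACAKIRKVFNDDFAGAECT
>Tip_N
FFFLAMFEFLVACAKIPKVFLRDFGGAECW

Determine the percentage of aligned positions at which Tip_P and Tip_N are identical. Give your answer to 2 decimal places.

The sequences differ at positions 1 (C/F), 4 (K/L), 6 (W/M), 7 (M/F), 9 (V/F), 17 (R/P), 21 (N/L), 22 (D/R), 25 (A/G), 30 (T/W).
20 of the 30 sites match, so the percent identity is 20/30 × 100 = 66.67%.

66.67%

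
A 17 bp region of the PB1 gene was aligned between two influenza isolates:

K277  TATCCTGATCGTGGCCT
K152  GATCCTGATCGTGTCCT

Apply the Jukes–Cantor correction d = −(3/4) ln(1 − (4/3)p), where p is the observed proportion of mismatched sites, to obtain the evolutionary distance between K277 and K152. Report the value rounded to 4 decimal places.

0.1280

The sequences differ at positions 1 (T/G), 14 (G/T).
p = 2/17 = 0.117647.
d = −0.75 · ln(1 − (4/3)·0.117647) = −0.75 · ln(0.843137) = −0.75 · (-0.170626) = 0.1280.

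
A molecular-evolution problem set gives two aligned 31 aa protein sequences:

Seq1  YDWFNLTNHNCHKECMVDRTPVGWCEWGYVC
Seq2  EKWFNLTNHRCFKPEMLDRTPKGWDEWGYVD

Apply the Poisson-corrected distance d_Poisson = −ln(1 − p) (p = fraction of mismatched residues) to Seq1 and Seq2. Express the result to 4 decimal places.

Mismatches occur at site 1 (Y/E), site 2 (D/K), site 10 (N/R), site 12 (H/F), site 14 (E/P), site 15 (C/E), site 17 (V/L), site 22 (V/K), site 25 (C/D), site 31 (C/D).
p = 10/31 = 0.322581.
d = −ln(1 − 0.322581) = −ln(0.677419) = 0.3895.

0.3895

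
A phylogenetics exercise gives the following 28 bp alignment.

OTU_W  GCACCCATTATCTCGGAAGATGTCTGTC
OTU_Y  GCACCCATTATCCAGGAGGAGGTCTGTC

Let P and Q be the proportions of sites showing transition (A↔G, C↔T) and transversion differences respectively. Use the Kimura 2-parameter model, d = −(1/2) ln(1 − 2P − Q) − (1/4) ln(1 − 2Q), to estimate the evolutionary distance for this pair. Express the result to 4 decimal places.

Mismatches occur at site 13 (T→C, transition), site 14 (C→A, transversion), site 18 (A→G, transition), site 21 (T→G, transversion).
Of the 4 differences, 2 transitions and 2 transversions over 28 sites: P = 2/28 = 0.071429, Q = 2/28 = 0.071429.
d = −0.5·ln(0.785713) − 0.25·ln(0.857142) = −0.5·(-0.241164) − 0.25·(-0.154152) = 0.1591.

0.1591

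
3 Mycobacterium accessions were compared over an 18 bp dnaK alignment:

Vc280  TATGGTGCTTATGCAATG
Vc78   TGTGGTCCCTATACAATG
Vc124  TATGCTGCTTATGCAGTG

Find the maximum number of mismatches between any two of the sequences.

6

Pairwise Hamming distances:
  Vc280 vs Vc78: 4
  Vc280 vs Vc124: 2
  Vc78 vs Vc124: 6
The largest is 6, between Vc78 and Vc124.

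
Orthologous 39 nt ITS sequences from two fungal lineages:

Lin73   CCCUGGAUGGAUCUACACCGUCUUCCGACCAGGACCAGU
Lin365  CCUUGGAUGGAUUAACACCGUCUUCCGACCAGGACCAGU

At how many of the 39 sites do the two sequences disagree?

3

The sequences differ at positions 3 (C/U), 13 (C/U), 14 (U/A).
That gives 3 mismatches out of 39 aligned sites, so the Hamming distance is 3.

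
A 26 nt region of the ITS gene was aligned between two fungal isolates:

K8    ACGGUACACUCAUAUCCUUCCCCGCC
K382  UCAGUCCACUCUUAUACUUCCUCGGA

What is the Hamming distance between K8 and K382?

8

Differing sites — 1:A/U; 3:G/A; 6:A/C; 12:A/U; 16:C/A; 22:C/U; 25:C/G; 26:C/A.
That gives 8 mismatches out of 26 aligned sites, so the Hamming distance is 8.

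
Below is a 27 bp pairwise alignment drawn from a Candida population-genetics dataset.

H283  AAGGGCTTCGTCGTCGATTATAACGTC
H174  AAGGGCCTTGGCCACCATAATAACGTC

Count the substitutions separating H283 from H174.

7

Mismatches occur at site 7 (T↔C), site 9 (C↔T), site 11 (T↔G), site 13 (G↔C), site 14 (T↔A), site 16 (G↔C), site 19 (T↔A).
That gives 7 mismatches out of 27 aligned sites, so the Hamming distance is 7.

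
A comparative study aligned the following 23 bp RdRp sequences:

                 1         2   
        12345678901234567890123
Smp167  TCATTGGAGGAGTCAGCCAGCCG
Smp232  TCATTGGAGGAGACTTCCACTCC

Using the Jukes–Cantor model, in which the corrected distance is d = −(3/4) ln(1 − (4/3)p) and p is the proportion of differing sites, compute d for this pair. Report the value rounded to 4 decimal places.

Differing sites — 13:T/A; 15:A/T; 16:G/T; 20:G/C; 21:C/T; 23:G/C.
p = 6/23 = 0.260870.
d = −0.75 · ln(1 − (4/3)·0.260870) = −0.75 · ln(0.652173) = −0.75 · (-0.427445) = 0.3206.

0.3206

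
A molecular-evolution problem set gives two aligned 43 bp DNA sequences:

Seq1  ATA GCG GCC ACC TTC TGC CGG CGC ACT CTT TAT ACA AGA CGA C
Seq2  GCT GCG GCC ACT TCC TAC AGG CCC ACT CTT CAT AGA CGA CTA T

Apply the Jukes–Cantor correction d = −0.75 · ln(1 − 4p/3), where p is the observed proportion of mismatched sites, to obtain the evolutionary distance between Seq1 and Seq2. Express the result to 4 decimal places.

The sequences differ at positions 1 (A/G), 2 (T/C), 3 (A/T), 12 (C/T), 14 (T/C), 17 (G/A), 19 (C/A), 23 (G/C), 31 (T/C), 35 (C/G), 37 (A/C), 41 (G/T), 43 (C/T).
p = 13/43 = 0.302326.
d = −0.75 · ln(1 − (4/3)·0.302326) = −0.75 · ln(0.596899) = −0.75 · (-0.516007) = 0.3870.

0.3870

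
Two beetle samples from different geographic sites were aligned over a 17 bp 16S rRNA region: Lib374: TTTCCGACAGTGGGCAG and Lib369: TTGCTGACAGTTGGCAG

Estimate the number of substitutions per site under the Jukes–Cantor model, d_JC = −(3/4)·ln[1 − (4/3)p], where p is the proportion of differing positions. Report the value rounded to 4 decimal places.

0.2012

The sequences differ at positions 3 (T/G), 5 (C/T), 12 (G/T).
p = 3/17 = 0.176471.
d = −0.75 · ln(1 − (4/3)·0.176471) = −0.75 · ln(0.764705) = −0.75 · (-0.268265) = 0.2012.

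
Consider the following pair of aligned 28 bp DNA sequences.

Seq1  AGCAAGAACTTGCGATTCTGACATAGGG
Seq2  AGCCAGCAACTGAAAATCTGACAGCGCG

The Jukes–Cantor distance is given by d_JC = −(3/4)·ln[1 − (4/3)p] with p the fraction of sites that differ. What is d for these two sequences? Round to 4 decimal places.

Mismatches occur at site 4 (A/C), site 7 (A/C), site 9 (C/A), site 10 (T/C), site 13 (C/A), site 14 (G/A), site 16 (T/A), site 24 (T/G), site 25 (A/C), site 27 (G/C).
p = 10/28 = 0.357143.
d = −0.75 · ln(1 − (4/3)·0.357143) = −0.75 · ln(0.523809) = −0.75 · (-0.646628) = 0.4850.

0.4850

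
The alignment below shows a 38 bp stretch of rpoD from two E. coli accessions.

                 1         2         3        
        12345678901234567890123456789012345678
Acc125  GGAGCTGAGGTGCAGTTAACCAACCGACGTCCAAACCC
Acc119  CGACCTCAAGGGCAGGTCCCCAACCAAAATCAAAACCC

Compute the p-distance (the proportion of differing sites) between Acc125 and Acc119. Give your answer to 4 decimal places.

The sequences differ at positions 1 (G/C), 4 (G/C), 7 (G/C), 9 (G/A), 11 (T/G), 16 (T/G), 18 (A/C), 19 (A/C), 26 (G/A), 28 (C/A), 29 (G/A), 32 (C/A).
There are 12 differences over 38 sites, so p = 12/38 = 0.3158.

0.3158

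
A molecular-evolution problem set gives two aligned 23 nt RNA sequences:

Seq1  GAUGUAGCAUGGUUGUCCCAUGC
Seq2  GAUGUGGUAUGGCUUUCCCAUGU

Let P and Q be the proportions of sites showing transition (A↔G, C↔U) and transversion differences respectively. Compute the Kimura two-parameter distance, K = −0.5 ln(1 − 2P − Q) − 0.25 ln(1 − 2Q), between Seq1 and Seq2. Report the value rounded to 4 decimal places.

0.2710

Differing sites — 6:A/G (Ti); 8:C/U (Ti); 13:U/C (Ti); 15:G/U (Tv); 23:C/U (Ti).
Of the 5 differences, 4 transitions and 1 transversion over 23 sites: P = 4/23 = 0.173913, Q = 1/23 = 0.043478.
d = −0.5·ln(0.608696) − 0.25·ln(0.913044) = −0.5·(-0.496436) − 0.25·(-0.090971) = 0.2710.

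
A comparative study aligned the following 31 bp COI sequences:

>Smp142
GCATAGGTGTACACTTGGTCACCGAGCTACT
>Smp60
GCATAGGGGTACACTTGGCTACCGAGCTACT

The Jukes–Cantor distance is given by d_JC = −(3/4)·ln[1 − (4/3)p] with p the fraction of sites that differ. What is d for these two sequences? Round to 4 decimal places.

0.1036

Differing sites — 8:T/G; 19:T/C; 20:C/T.
p = 3/31 = 0.096774.
d = −0.75 · ln(1 − (4/3)·0.096774) = −0.75 · ln(0.870968) = −0.75 · (-0.138150) = 0.1036.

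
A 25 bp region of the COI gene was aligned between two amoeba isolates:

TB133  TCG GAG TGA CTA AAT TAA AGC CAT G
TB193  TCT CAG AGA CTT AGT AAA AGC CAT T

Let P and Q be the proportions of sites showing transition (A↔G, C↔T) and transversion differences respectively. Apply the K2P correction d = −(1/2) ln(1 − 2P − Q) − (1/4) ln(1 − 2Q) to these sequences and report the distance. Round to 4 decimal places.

0.3563

Mismatches occur at site 3 (G/T, transversion), site 4 (G/C, transversion), site 7 (T/A, transversion), site 12 (A/T, transversion), site 14 (A/G, transition), site 16 (T/A, transversion), site 25 (G/T, transversion).
Of the 7 differences, 1 transition and 6 transversions over 25 sites: P = 1/25 = 0.040000, Q = 6/25 = 0.240000.
d = −0.5·ln(0.680000) − 0.25·ln(0.520000) = −0.5·(-0.385662) − 0.25·(-0.653926) = 0.3563.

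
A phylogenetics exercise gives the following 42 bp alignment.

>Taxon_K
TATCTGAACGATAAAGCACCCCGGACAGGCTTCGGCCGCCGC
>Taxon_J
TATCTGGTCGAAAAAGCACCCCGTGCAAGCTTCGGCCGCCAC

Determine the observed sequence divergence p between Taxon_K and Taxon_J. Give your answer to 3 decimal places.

Differing sites — 7:A/G; 8:A/T; 12:T/A; 24:G/T; 25:A/G; 28:G/A; 41:G/A.
There are 7 differences over 42 sites, so p = 7/42 = 0.167.

0.167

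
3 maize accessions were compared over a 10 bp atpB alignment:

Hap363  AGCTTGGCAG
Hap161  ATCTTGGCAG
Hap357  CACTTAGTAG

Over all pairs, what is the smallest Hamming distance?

Pairwise Hamming distances:
  Hap363 vs Hap161: 1
  Hap363 vs Hap357: 4
  Hap161 vs Hap357: 4
The smallest is 1, between Hap363 and Hap161.

1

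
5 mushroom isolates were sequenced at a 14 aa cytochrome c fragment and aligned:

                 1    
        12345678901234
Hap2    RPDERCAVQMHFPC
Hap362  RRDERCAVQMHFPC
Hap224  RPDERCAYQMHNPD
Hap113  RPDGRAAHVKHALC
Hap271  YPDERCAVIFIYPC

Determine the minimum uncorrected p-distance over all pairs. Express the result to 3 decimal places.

0.071

Pairwise Hamming distances:
  Hap2 vs Hap362: 1
  Hap2 vs Hap224: 3
  Hap2 vs Hap113: 7
  Hap2 vs Hap271: 5
  Hap362 vs Hap224: 4
  Hap362 vs Hap113: 8
  Hap362 vs Hap271: 6
  Hap224 vs Hap113: 8
  Hap224 vs Hap271: 7
  Hap113 vs Hap271: 9
The smallest is 1 mismatch, between Hap2 and Hap362; p = 1/14 = 0.071.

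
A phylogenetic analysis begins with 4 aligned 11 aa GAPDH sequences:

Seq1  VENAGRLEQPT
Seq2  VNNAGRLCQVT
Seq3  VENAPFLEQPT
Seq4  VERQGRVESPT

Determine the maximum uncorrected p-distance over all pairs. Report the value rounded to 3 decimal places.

0.636

Pairwise Hamming distances:
  Seq1 vs Seq2: 3
  Seq1 vs Seq3: 2
  Seq1 vs Seq4: 4
  Seq2 vs Seq3: 5
  Seq2 vs Seq4: 7
  Seq3 vs Seq4: 6
The largest is 7 mismatches, between Seq2 and Seq4; p = 7/11 = 0.636.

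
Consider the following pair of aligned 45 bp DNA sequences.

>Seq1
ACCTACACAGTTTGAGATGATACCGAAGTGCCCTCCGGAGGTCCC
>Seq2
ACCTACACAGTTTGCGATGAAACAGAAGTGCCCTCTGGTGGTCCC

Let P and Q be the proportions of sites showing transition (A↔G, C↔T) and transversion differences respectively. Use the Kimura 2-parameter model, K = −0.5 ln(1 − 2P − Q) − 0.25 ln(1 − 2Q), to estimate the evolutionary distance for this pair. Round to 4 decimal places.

0.1205

Differing sites — 15:A/C (Tv); 21:T/A (Tv); 24:C/A (Tv); 36:C/T (Ti); 39:A/T (Tv).
Of the 5 differences, 1 transition and 4 transversions over 45 sites: P = 1/45 = 0.022222, Q = 4/45 = 0.088889.
d = −0.5·ln(0.866667) − 0.25·ln(0.822222) = −0.5·(-0.143100) − 0.25·(-0.195745) = 0.1205.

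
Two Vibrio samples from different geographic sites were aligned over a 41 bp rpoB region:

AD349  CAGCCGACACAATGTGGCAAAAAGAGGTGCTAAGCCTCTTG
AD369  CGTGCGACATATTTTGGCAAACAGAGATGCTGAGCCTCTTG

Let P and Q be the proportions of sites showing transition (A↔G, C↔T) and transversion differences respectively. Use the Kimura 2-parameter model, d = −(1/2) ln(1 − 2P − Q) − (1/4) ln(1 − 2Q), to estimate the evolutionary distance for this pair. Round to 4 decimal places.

0.2606

Mismatches occur at site 2 (A↔G, transition), site 3 (G↔T, transversion), site 4 (C↔G, transversion), site 10 (C↔T, transition), site 12 (A↔T, transversion), site 14 (G↔T, transversion), site 22 (A↔C, transversion), site 27 (G↔A, transition), site 32 (A↔G, transition).
Of the 9 differences, 4 transitions and 5 transversions over 41 sites: P = 4/41 = 0.097561, Q = 5/41 = 0.121951.
d = −0.5·ln(0.682927) − 0.25·ln(0.756098) = −0.5·(-0.381367) − 0.25·(-0.279584) = 0.2606.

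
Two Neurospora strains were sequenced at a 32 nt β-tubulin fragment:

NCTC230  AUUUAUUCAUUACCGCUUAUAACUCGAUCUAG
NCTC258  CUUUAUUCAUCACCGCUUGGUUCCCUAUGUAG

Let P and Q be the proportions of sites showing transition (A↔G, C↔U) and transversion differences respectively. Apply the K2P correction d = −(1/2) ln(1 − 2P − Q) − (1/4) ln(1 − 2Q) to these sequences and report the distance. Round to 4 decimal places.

The sequences differ at positions 1 (A/C, transversion), 11 (U/C, transition), 19 (A/G, transition), 20 (U/G, transversion), 21 (A/U, transversion), 22 (A/U, transversion), 24 (U/C, transition), 26 (G/U, transversion), 29 (C/G, transversion).
Of the 9 differences, 3 transitions and 6 transversions over 32 sites: P = 3/32 = 0.093750, Q = 6/32 = 0.187500.
d = −0.5·ln(0.625000) − 0.25·ln(0.625000) = −0.5·(-0.470004) − 0.25·(-0.470004) = 0.3525.

0.3525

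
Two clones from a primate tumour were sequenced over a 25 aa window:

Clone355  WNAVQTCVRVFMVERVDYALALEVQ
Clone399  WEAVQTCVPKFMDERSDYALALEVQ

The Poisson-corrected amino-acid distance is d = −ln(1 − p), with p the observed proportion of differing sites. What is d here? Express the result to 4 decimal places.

0.2231

Mismatches occur at site 2 (N→E), site 9 (R→P), site 10 (V→K), site 13 (V→D), site 16 (V→S).
p = 5/25 = 0.200000.
d = −ln(1 − 0.200000) = −ln(0.800000) = 0.2231.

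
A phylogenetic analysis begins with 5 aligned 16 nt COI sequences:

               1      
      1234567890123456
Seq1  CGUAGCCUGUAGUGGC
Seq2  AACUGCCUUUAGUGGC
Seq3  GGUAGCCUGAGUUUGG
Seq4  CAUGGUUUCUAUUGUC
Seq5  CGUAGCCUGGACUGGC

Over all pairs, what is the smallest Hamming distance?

Pairwise Hamming distances:
  Seq1 vs Seq2: 5
  Seq1 vs Seq3: 6
  Seq1 vs Seq4: 7
  Seq1 vs Seq5: 2
  Seq2 vs Seq3: 10
  Seq2 vs Seq4: 8
  Seq2 vs Seq5: 7
  Seq3 vs Seq4: 11
  Seq3 vs Seq5: 6
  Seq4 vs Seq5: 8
The smallest is 2, between Seq1 and Seq5.

2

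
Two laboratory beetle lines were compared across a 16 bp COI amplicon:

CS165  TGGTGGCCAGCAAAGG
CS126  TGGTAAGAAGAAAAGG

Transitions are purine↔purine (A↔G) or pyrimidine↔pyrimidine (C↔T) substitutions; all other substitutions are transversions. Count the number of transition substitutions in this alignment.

The sequences differ at positions 5 (G/A, transition), 6 (G/A, transition), 7 (C/G, transversion), 8 (C/A, transversion), 11 (C/A, transversion).
Of the 5 differences, 2 transitions and 3 transversions, so the answer is 2.

2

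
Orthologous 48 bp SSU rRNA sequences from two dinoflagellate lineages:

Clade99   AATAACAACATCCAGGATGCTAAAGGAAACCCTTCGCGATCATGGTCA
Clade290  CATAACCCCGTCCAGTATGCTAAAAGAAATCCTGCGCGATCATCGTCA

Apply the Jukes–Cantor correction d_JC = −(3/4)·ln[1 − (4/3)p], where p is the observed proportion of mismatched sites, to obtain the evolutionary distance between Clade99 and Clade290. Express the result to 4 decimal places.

Mismatches occur at site 1 (A/C), site 7 (A/C), site 8 (A/C), site 10 (A/G), site 16 (G/T), site 25 (G/A), site 30 (C/T), site 34 (T/G), site 44 (G/C).
p = 9/48 = 0.187500.
d = −0.75 · ln(1 − (4/3)·0.187500) = −0.75 · ln(0.750000) = −0.75 · (-0.287682) = 0.2158.

0.2158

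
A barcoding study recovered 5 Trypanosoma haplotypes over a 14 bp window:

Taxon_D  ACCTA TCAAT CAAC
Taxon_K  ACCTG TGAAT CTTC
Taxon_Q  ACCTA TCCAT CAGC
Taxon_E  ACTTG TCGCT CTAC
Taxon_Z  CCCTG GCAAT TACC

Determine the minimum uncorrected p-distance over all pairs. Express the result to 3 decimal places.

0.143

Pairwise Hamming distances:
  Taxon_D vs Taxon_K: 4
  Taxon_D vs Taxon_Q: 2
  Taxon_D vs Taxon_E: 5
  Taxon_D vs Taxon_Z: 5
  Taxon_K vs Taxon_Q: 5
  Taxon_K vs Taxon_E: 5
  Taxon_K vs Taxon_Z: 6
  Taxon_Q vs Taxon_E: 6
  Taxon_Q vs Taxon_Z: 6
  Taxon_E vs Taxon_Z: 8
The smallest is 2 mismatches, between Taxon_D and Taxon_Q; p = 2/14 = 0.143.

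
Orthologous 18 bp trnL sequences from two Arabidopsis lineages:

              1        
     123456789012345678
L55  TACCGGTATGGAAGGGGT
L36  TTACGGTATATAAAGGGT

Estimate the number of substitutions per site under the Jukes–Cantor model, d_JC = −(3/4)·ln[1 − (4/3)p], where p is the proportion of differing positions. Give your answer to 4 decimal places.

The sequences differ at positions 2 (A/T), 3 (C/A), 10 (G/A), 11 (G/T), 14 (G/A).
p = 5/18 = 0.277778.
d = −0.75 · ln(1 − (4/3)·0.277778) = −0.75 · ln(0.629629) = −0.75 · (-0.462625) = 0.3470.

0.3470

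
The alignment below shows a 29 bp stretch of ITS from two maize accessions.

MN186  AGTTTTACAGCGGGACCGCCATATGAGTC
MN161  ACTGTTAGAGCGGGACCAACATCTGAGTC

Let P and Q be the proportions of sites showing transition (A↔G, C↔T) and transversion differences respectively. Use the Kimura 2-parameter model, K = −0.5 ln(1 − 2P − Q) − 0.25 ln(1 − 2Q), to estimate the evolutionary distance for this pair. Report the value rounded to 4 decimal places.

Mismatches occur at site 2 (G→C, transversion), site 4 (T→G, transversion), site 8 (C→G, transversion), site 18 (G→A, transition), site 19 (C→A, transversion), site 23 (A→C, transversion).
Of the 6 differences, 1 transition and 5 transversions over 29 sites: P = 1/29 = 0.034483, Q = 5/29 = 0.172414.
d = −0.5·ln(0.758620) − 0.25·ln(0.655172) = −0.5·(-0.276254) − 0.25·(-0.422857) = 0.2438.

0.2438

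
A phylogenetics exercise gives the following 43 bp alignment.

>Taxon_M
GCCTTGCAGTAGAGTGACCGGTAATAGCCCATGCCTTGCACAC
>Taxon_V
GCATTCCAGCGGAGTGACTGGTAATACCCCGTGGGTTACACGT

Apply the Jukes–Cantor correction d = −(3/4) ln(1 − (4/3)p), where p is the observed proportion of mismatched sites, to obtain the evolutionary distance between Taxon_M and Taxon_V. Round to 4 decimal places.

Mismatches occur at site 3 (C→A), site 6 (G→C), site 10 (T→C), site 11 (A→G), site 19 (C→T), site 27 (G→C), site 31 (A→G), site 34 (C→G), site 35 (C→G), site 38 (G→A), site 42 (A→G), site 43 (C→T).
p = 12/43 = 0.279070.
d = −0.75 · ln(1 − (4/3)·0.279070) = −0.75 · ln(0.627907) = −0.75 · (-0.465363) = 0.3490.

0.3490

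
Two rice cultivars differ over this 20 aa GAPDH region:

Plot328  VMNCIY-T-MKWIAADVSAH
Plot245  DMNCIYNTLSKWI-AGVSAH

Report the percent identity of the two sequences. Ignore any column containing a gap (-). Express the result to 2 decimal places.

82.35%

Excluding the 3 gap columns leaves 17 comparable sites.
Differing sites — 1:V/D; 10:M/S; 16:D/G.
14 of the 17 comparable sites match, so the percent identity is 14/17 × 100 = 82.35%.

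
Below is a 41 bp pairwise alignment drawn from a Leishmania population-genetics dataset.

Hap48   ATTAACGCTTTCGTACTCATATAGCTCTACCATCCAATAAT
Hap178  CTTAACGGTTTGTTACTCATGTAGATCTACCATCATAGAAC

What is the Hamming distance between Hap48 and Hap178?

Mismatches occur at site 1 (A→C), site 8 (C→G), site 12 (C→G), site 13 (G→T), site 21 (A→G), site 25 (C→A), site 35 (C→A), site 36 (A→T), site 38 (T→G), site 41 (T→C).
That gives 10 mismatches out of 41 aligned sites, so the Hamming distance is 10.

10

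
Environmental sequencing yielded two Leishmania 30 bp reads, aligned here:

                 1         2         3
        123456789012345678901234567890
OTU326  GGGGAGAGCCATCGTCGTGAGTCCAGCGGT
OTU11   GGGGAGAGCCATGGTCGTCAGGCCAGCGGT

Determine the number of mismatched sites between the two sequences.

Differing sites — 13:C/G; 19:G/C; 22:T/G.
That gives 3 mismatches out of 30 aligned sites, so the Hamming distance is 3.

3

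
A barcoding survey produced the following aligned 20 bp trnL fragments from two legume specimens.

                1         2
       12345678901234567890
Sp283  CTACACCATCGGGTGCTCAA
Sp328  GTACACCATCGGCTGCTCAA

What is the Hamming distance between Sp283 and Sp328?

2

Mismatches occur at site 1 (C/G), site 13 (G/C).
That gives 2 mismatches out of 20 aligned sites, so the Hamming distance is 2.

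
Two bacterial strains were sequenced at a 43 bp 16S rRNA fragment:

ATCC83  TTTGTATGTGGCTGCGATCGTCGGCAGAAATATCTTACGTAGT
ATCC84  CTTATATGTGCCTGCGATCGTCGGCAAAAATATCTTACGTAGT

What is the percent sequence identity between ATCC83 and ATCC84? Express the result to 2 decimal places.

90.70%

Differing sites — 1:T/C; 4:G/A; 11:G/C; 27:G/A.
39 of the 43 sites match, so the percent identity is 39/43 × 100 = 90.70%.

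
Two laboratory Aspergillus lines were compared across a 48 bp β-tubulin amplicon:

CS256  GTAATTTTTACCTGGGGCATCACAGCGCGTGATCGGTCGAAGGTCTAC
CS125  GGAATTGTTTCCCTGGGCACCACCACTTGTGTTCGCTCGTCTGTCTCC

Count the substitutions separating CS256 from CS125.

The sequences differ at positions 2 (T/G), 7 (T/G), 10 (A/T), 13 (T/C), 14 (G/T), 20 (T/C), 24 (A/C), 25 (G/A), 27 (G/T), 28 (C/T), 32 (A/T), 36 (G/C), 40 (A/T), 41 (A/C), 42 (G/T), 47 (A/C).
That gives 16 mismatches out of 48 aligned sites, so the Hamming distance is 16.

16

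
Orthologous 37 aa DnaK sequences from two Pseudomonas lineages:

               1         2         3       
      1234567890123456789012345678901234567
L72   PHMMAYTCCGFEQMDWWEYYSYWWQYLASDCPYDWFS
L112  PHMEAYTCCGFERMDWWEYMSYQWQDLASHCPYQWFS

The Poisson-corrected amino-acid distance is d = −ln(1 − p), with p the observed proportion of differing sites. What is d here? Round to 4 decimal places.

The sequences differ at positions 4 (M/E), 13 (Q/R), 20 (Y/M), 23 (W/Q), 26 (Y/D), 30 (D/H), 34 (D/Q).
p = 7/37 = 0.189189.
d = −ln(1 − 0.189189) = −ln(0.810811) = 0.2097.

0.2097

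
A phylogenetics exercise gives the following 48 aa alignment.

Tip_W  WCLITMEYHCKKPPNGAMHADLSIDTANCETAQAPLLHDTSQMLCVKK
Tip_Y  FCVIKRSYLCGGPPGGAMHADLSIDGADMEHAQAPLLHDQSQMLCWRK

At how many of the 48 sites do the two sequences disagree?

The sequences differ at positions 1 (W/F), 3 (L/V), 5 (T/K), 6 (M/R), 7 (E/S), 9 (H/L), 11 (K/G), 12 (K/G), 15 (N/G), 26 (T/G), 28 (N/D), 29 (C/M), 31 (T/H), 40 (T/Q), 46 (V/W), 47 (K/R).
That gives 16 mismatches out of 48 aligned sites, so the Hamming distance is 16.

16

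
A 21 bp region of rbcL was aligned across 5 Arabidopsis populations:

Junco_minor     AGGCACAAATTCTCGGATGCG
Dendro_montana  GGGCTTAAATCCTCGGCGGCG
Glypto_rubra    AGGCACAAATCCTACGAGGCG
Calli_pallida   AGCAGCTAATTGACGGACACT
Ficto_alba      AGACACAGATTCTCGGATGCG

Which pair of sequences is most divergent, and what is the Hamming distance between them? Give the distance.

13

Pairwise Hamming distances:
  Junco_minor vs Dendro_montana: 6
  Junco_minor vs Glypto_rubra: 4
  Junco_minor vs Calli_pallida: 9
  Junco_minor vs Ficto_alba: 2
  Dendro_montana vs Glypto_rubra: 6
  Dendro_montana vs Calli_pallida: 13
  Dendro_montana vs Ficto_alba: 8
  Glypto_rubra vs Calli_pallida: 12
  Glypto_rubra vs Ficto_alba: 6
  Calli_pallida vs Ficto_alba: 10
The largest is 13, between Dendro_montana and Calli_pallida.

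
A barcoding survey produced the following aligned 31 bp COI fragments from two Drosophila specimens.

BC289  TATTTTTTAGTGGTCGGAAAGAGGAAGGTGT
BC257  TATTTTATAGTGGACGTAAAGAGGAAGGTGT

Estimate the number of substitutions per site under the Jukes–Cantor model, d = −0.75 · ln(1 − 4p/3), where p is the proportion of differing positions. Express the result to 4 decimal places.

Mismatches occur at site 7 (T↔A), site 14 (T↔A), site 17 (G↔T).
p = 3/31 = 0.096774.
d = −0.75 · ln(1 − (4/3)·0.096774) = −0.75 · ln(0.870968) = −0.75 · (-0.138150) = 0.1036.

0.1036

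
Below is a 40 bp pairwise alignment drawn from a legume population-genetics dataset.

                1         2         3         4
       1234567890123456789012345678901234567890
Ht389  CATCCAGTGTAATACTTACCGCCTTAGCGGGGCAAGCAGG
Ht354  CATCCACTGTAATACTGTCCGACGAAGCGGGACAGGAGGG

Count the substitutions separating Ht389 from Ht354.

Differing sites — 7:G/C; 17:T/G; 18:A/T; 22:C/A; 24:T/G; 25:T/A; 32:G/A; 35:A/G; 37:C/A; 38:A/G.
That gives 10 mismatches out of 40 aligned sites, so the Hamming distance is 10.

10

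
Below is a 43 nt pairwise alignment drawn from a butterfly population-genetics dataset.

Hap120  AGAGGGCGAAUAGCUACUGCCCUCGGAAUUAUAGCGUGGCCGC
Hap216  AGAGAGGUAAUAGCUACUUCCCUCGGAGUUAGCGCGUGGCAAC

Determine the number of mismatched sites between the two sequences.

9

The sequences differ at positions 5 (G/A), 7 (C/G), 8 (G/U), 19 (G/U), 28 (A/G), 32 (U/G), 33 (A/C), 41 (C/A), 42 (G/A).
That gives 9 mismatches out of 43 aligned sites, so the Hamming distance is 9.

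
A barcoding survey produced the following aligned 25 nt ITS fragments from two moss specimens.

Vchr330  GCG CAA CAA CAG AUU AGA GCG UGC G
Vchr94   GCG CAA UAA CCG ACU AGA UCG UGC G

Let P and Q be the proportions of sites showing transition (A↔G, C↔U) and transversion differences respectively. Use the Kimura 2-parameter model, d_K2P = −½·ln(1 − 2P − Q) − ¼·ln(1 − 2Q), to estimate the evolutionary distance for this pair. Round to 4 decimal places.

Differing sites — 7:C/U (Ti); 11:A/C (Tv); 14:U/C (Ti); 19:G/U (Tv).
Of the 4 differences, 2 transitions and 2 transversions over 25 sites: P = 2/25 = 0.080000, Q = 2/25 = 0.080000.
d = −0.5·ln(0.760000) − 0.25·ln(0.840000) = −0.5·(-0.274437) − 0.25·(-0.174353) = 0.1808.

0.1808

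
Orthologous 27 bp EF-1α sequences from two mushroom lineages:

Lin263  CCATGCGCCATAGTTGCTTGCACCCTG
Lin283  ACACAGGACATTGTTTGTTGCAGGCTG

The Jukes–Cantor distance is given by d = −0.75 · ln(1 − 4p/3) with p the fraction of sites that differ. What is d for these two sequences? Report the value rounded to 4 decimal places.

0.5107

Differing sites — 1:C/A; 4:T/C; 5:G/A; 6:C/G; 8:C/A; 12:A/T; 16:G/T; 17:C/G; 23:C/G; 24:C/G.
p = 10/27 = 0.370370.
d = −0.75 · ln(1 − (4/3)·0.370370) = −0.75 · ln(0.506173) = −0.75 · (-0.680877) = 0.5107.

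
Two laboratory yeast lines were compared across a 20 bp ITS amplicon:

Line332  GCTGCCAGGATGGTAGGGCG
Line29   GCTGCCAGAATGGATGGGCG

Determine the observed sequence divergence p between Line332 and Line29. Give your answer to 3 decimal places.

Differing sites — 9:G/A; 14:T/A; 15:A/T.
There are 3 differences over 20 sites, so p = 3/20 = 0.150.

0.150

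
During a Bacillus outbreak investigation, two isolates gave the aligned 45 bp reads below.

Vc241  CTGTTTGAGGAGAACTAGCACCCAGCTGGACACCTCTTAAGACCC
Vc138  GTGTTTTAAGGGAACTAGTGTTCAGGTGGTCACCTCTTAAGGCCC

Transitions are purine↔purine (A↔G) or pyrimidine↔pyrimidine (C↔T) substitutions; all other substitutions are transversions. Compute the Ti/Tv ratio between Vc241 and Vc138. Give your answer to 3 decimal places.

1.750

Differing sites — 1:C/G (Tv); 7:G/T (Tv); 9:G/A (Ti); 11:A/G (Ti); 19:C/T (Ti); 20:A/G (Ti); 21:C/T (Ti); 22:C/T (Ti); 26:C/G (Tv); 30:A/T (Tv); 42:A/G (Ti).
Of the 11 differences, 7 transitions and 4 transversions, so Ti/Tv = 7/4 = 1.750.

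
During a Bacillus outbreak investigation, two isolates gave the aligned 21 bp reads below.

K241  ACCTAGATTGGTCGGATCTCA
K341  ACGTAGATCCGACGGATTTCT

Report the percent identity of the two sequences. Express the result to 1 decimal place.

71.4%

The sequences differ at positions 3 (C/G), 9 (T/C), 10 (G/C), 12 (T/A), 18 (C/T), 21 (A/T).
15 of the 21 sites match, so the percent identity is 15/21 × 100 = 71.4%.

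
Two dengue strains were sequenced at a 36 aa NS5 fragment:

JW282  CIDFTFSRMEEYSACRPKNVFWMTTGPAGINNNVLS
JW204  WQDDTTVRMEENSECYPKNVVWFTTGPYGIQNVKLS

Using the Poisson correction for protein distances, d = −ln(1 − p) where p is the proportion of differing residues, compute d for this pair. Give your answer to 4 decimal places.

0.4925

The sequences differ at positions 1 (C/W), 2 (I/Q), 4 (F/D), 6 (F/T), 7 (S/V), 12 (Y/N), 14 (A/E), 16 (R/Y), 21 (F/V), 23 (M/F), 28 (A/Y), 31 (N/Q), 33 (N/V), 34 (V/K).
p = 14/36 = 0.388889.
d = −ln(1 − 0.388889) = −ln(0.611111) = 0.4925.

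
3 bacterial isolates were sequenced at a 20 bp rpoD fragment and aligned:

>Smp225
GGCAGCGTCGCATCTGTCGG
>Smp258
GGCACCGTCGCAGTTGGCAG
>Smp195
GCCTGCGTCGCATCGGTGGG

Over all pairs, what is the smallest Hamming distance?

Pairwise Hamming distances:
  Smp225 vs Smp258: 5
  Smp225 vs Smp195: 4
  Smp258 vs Smp195: 9
The smallest is 4, between Smp225 and Smp195.

4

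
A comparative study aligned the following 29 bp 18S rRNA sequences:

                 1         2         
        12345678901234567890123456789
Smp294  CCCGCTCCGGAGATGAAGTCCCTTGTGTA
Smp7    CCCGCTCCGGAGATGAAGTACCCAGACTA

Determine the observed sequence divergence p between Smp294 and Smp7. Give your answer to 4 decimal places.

0.1724

Differing sites — 20:C/A; 23:T/C; 24:T/A; 26:T/A; 27:G/C.
There are 5 differences over 29 sites, so p = 5/29 = 0.1724.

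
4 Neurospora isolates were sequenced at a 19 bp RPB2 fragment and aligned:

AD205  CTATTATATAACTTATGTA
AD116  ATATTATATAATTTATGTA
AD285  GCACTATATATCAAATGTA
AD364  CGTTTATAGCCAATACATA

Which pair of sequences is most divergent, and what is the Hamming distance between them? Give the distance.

11

Pairwise Hamming distances:
  AD205 vs AD116: 2
  AD205 vs AD285: 6
  AD205 vs AD364: 9
  AD116 vs AD285: 7
  AD116 vs AD364: 10
  AD285 vs AD364: 11
The largest is 11, between AD285 and AD364.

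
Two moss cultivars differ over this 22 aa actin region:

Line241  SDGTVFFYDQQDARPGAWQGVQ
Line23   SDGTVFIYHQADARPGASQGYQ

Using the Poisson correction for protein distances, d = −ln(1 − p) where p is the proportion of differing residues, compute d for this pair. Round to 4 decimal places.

Mismatches occur at site 7 (F↔I), site 9 (D↔H), site 11 (Q↔A), site 18 (W↔S), site 21 (V↔Y).
p = 5/22 = 0.227273.
d = −ln(1 − 0.227273) = −ln(0.772727) = 0.2578.

0.2578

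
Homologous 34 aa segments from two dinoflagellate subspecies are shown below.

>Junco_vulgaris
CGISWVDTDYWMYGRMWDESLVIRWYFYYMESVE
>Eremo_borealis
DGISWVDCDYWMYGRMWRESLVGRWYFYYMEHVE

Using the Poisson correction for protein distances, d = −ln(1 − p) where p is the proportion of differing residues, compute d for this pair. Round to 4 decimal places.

The sequences differ at positions 1 (C/D), 8 (T/C), 18 (D/R), 23 (I/G), 32 (S/H).
p = 5/34 = 0.147059.
d = −ln(1 − 0.147059) = −ln(0.852941) = 0.1591.

0.1591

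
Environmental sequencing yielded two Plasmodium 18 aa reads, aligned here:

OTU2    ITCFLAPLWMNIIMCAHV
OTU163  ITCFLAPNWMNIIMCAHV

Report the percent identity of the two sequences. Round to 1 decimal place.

94.4%

The sequences differ at position 8 (L/N).
17 of the 18 sites match, so the percent identity is 17/18 × 100 = 94.4%.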